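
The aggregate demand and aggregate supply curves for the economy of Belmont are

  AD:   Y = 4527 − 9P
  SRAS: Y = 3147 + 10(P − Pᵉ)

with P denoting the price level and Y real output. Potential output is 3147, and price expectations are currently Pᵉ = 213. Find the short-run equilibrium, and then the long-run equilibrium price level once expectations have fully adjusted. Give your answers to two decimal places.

Short run: with Pᵉ = 213, SRAS is Y = 1017 + 10P. Setting AD = SRAS gives 3510 = 19P, so P = 184.74 and Y = 4527 − 9P = 2864.37.
Output 2864.37 is below potential 3147, so over time expected prices fall and SRAS shifts right until Y returns to 3147.
Long run: Y = 3147 on the AD curve gives 3147 = 4527 − 9P, so P = 153.33.

Short run: P = 184.74, Y = 2864.37. Long run: P = 153.33.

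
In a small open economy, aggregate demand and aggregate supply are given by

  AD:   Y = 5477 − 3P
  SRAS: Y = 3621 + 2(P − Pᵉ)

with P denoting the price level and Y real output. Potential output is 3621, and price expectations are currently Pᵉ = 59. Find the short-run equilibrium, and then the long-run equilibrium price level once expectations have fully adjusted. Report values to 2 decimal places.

Short run: with Pᵉ = 59, SRAS is Y = 3503 + 2P. Setting AD = SRAS gives 1974 = 5P, so P = 394.80 and Y = 5477 − 3P = 4292.60.
Output 4292.60 is above potential 3621, so over time expected prices rise and SRAS shifts left until Y returns to 3621.
Long run: Y = 3621 on the AD curve gives 3621 = 5477 − 3P, so P = 618.67.

Short run: P = 394.80, Y = 4292.60. Long run: P = 618.67.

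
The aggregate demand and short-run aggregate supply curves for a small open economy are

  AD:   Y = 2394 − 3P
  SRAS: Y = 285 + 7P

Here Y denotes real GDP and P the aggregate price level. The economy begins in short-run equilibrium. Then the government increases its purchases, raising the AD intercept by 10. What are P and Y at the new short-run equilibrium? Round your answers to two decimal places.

P = 211.90, Y = 1768.30

This is a positive demand shock: AD shifts right.
New AD: Y = 2404 − 3P.
Set AD = SRAS: 2404 − 3P = 285 + 7P, so 2119 = 10P and P = 211.90.
Substituting into AD, Y = 1768.30.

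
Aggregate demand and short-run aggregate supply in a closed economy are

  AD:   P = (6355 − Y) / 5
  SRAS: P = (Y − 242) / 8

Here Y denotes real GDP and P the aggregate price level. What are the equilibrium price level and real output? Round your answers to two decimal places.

Rearrange AD to Y = 6355 − 5P.
Rearrange SRAS to Y = 242 + 8P.
Set AD = SRAS: 6355 − 5P = 242 + 8P, so 6113 = 13P and P = 470.23.
Substituting into AD, Y = 6355 − 5P = 4003.85.

P = 470.23, Y = 4003.85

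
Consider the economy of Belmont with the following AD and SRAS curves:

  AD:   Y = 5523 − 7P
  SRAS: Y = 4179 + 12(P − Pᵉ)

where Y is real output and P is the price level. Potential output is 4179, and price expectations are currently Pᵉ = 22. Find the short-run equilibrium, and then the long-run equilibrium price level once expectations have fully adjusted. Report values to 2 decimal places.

Short run: P = 84.63, Y = 4930.58. Long run: P = 192.00.

Short run: with Pᵉ = 22, SRAS is Y = 3915 + 12P. Setting AD = SRAS gives 1608 = 19P, so P = 84.63 and Y = 5523 − 7P = 4930.58.
Output 4930.58 is above potential 4179, so over time expected prices rise and SRAS shifts left until Y returns to 4179.
Long run: Y = 4179 on the AD curve gives 4179 = 5523 − 7P, so P = 192.00.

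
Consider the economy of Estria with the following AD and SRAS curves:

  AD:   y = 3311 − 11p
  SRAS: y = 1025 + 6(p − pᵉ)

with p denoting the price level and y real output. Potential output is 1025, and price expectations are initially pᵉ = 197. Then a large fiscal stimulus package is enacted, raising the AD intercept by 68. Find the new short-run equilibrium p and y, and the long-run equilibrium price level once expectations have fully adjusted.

Short run: p = 208, y = 1091. Long run: p = 214.

AD shifts right: new AD is y = 3379 − 11p. With pᵉ = 197, SRAS is y = 6p − 157.
Short run: 3379 − 11p = 6p − 157 gives 3536 = 17p, so p = 208 and y = 3379 − 11·208 = 1091.
y = 1091 is above potential 1025; expectations adjust and SRAS shifts left until y = 1025.
Long run: on the new AD curve, 1025 = 3379 − 11p gives p = 214.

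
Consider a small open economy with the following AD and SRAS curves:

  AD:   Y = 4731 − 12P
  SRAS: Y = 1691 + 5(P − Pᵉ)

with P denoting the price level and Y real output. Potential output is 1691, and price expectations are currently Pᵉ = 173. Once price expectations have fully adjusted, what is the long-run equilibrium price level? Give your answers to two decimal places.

Long-run P = 253.33

Short run: with Pᵉ = 173, SRAS is Y = 826 + 5P. Setting AD = SRAS gives 3905 = 17P, so P = 229.71 and Y = 4731 − 12P = 1974.53.
Output 1974.53 is above potential 1691, so over time expected prices rise and SRAS shifts left until Y returns to 1691.
Long run: Y = 1691 on the AD curve gives 1691 = 4731 − 12P, so P = 253.33.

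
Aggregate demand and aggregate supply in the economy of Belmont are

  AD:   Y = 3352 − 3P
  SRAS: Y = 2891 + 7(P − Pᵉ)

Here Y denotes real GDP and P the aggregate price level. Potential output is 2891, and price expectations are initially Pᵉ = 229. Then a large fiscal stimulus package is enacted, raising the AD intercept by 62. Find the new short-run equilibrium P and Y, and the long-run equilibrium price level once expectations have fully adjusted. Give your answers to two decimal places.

AD shifts right: new AD is Y = 3414 − 3P. With Pᵉ = 229, SRAS is Y = 1288 + 7P.
Short run: 3414 − 3P = 1288 + 7P gives 2126 = 10P, so P = 212.60 and Y = 3414 − 3P = 2776.20.
Y = 2776.20 is below potential 2891; expectations adjust and SRAS shifts right until Y = 2891.
Long run: on the new AD curve, 2891 = 3414 − 3P gives P = 174.33.

Short run: P = 212.60, Y = 2776.20. Long run: P = 174.33.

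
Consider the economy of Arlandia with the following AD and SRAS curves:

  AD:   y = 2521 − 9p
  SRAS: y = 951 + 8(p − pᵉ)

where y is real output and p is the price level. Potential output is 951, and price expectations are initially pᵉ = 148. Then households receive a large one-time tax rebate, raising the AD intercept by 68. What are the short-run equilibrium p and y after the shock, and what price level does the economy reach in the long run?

Short run: p = 166, y = 1095. Long run: p = 182.

AD shifts right: new AD is y = 2589 − 9p. With pᵉ = 148, SRAS is y = 8p − 233.
Short run: 2589 − 9p = 8p − 233 gives 2822 = 17p, so p = 166 and y = 2589 − 9·166 = 1095.
y = 1095 is above potential 951; expectations adjust and SRAS shifts left until y = 951.
Long run: on the new AD curve, 951 = 2589 − 9p gives p = 182.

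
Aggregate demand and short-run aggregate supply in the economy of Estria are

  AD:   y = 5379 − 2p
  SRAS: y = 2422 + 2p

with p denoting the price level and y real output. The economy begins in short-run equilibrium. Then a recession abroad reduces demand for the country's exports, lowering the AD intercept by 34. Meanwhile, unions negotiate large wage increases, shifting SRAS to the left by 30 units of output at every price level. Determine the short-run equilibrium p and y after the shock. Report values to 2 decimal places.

After both shocks: AD is y = 5345 − 2p and SRAS is y = 2392 + 2p.
Setting them equal: 2953 = 4p, so p = 738.25.
Substituting into AD, y = 3868.50.

p = 738.25, y = 3868.50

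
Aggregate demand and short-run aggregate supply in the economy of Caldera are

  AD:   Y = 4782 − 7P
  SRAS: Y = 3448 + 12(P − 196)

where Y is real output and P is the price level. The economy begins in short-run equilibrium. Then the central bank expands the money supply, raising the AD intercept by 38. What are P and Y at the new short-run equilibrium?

This is a positive demand shock: AD shifts right.
New AD: Y = 4820 − 7P.
SRAS can be written Y = 1096 + 12P.
Set AD = SRAS: 4820 − 7P = 1096 + 12P, so 3724 = 19P and P = 196.
Y = 4820 − 7·196 = 3448.

P = 196, Y = 3448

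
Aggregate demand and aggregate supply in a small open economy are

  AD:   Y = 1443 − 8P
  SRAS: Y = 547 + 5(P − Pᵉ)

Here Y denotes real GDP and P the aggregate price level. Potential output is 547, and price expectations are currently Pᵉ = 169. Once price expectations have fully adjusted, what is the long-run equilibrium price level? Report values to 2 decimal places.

Short run: with Pᵉ = 169, SRAS is Y = 5P − 298. Setting AD = SRAS gives 1741 = 13P, so P = 133.92 and Y = 1443 − 8P = 371.62.
Output 371.62 is below potential 547, so over time expected prices fall and SRAS shifts right until Y returns to 547.
Long run: Y = 547 on the AD curve gives 547 = 1443 − 8P, so P = 112.00.

Long-run P = 112.00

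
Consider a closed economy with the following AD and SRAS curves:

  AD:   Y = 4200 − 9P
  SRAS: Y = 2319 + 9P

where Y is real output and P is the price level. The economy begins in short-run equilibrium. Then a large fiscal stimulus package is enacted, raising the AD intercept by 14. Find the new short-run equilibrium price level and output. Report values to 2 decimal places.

P = 105.28, Y = 3266.50

This is a positive demand shock: AD shifts right.
New AD: Y = 4214 − 9P.
Set AD = SRAS: 4214 − 9P = 2319 + 9P, so 1895 = 18P and P = 105.28.
Substituting into AD, Y = 3266.50.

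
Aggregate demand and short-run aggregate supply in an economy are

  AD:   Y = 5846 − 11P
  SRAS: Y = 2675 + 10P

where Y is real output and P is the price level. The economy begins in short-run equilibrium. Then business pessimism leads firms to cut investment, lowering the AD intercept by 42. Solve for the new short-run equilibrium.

This is a negative demand shock: AD shifts left.
New AD: Y = 5804 − 11P.
Set AD = SRAS: 5804 − 11P = 2675 + 10P, so 3129 = 21P and P = 149.
Y = 5804 − 11·149 = 4165.

P = 149, Y = 4165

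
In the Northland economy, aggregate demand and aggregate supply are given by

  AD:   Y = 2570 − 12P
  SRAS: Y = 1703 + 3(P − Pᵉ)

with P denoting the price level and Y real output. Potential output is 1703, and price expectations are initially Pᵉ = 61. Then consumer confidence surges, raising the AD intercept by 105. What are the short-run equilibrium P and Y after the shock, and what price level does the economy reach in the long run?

AD shifts right: new AD is Y = 2675 − 12P. With Pᵉ = 61, SRAS is Y = 1520 + 3P.
Short run: 2675 − 12P = 1520 + 3P gives 1155 = 15P, so P = 77 and Y = 2675 − 12·77 = 1751.
Y = 1751 is above potential 1703; expectations adjust and SRAS shifts left until Y = 1703.
Long run: on the new AD curve, 1703 = 2675 − 12P gives P = 81.

Short run: P = 77, Y = 1751. Long run: P = 81.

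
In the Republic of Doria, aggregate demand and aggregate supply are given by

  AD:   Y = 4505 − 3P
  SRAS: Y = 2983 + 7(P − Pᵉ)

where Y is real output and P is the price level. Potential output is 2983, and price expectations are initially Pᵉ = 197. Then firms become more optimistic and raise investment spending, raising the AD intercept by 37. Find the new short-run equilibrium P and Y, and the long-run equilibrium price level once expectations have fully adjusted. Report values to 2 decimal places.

AD shifts right: new AD is Y = 4542 − 3P. With Pᵉ = 197, SRAS is Y = 1604 + 7P.
Short run: 4542 − 3P = 1604 + 7P gives 2938 = 10P, so P = 293.80 and Y = 4542 − 3P = 3660.60.
Y = 3660.60 is above potential 2983; expectations adjust and SRAS shifts left until Y = 2983.
Long run: on the new AD curve, 2983 = 4542 − 3P gives P = 519.67.

Short run: P = 293.80, Y = 3660.60. Long run: P = 519.67.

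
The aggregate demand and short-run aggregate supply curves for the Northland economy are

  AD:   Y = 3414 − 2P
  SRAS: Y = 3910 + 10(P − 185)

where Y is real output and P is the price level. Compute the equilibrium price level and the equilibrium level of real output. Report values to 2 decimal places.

P = 112.83, Y = 3188.33

Write SRAS as Y = 3910 + 10P − 1850 = 2060 + 10P.
Set AD = SRAS: 3414 − 2P = 2060 + 10P, so 1354 = 12P and P = 112.83.
Substituting into AD, Y = 3414 − 2P = 3188.33.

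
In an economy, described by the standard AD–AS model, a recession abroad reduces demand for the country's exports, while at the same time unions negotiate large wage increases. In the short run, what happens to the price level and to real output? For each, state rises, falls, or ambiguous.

The first event is a negative demand shock: AD shifts left, which by itself pushes P down and Y down.
The second is an adverse supply shock: SRAS shifts left, which by itself pushes P up and Y down.
The two shocks push P in opposite directions, so the effect on P is ambiguous. Both shocks push Y down, so Y falls.

Price level: ambiguous; output: falls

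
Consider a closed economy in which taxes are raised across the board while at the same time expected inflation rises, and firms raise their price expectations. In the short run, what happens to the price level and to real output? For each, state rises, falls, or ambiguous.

Price level: ambiguous; output: falls

The first event is a negative demand shock: AD shifts left, which by itself pushes P down and Y down.
The second is an adverse supply shock: SRAS shifts left, which by itself pushes P up and Y down.
The two shocks push P in opposite directions, so the effect on P is ambiguous. Both shocks push Y down, so Y falls.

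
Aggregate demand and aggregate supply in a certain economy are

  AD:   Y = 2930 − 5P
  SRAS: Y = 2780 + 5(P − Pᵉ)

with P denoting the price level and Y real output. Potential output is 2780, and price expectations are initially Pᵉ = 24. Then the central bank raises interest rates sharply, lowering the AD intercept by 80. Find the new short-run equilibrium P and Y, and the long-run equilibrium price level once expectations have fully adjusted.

AD shifts left: new AD is Y = 2850 − 5P. With Pᵉ = 24, SRAS is Y = 2660 + 5P.
Short run: 2850 − 5P = 2660 + 5P gives 190 = 10P, so P = 19 and Y = 2850 − 5·19 = 2755.
Y = 2755 is below potential 2780; expectations adjust and SRAS shifts right until Y = 2780.
Long run: on the new AD curve, 2780 = 2850 − 5P gives P = 14.

Short run: P = 19, Y = 2755. Long run: P = 14.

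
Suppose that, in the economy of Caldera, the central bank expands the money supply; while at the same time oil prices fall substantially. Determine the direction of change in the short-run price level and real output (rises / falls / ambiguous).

The first event is a positive demand shock: AD shifts right, which by itself pushes P up and Y up.
The second is a favourable supply shock: SRAS shifts right, which by itself pushes P down and Y up.
The two shocks push P in opposite directions, so the effect on P is ambiguous. Both shocks push Y up, so Y rises.

Price level: ambiguous; output: rises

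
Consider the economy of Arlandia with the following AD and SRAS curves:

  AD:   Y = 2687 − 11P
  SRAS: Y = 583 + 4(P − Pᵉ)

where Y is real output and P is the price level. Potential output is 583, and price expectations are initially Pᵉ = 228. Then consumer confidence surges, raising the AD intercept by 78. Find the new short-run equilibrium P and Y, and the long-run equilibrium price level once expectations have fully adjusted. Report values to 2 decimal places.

Short run: P = 206.27, Y = 496.07. Long run: P = 198.36.

AD shifts right: new AD is Y = 2765 − 11P. With Pᵉ = 228, SRAS is Y = 4P − 329.
Short run: 2765 − 11P = 4P − 329 gives 3094 = 15P, so P = 206.27 and Y = 2765 − 11P = 496.07.
Y = 496.07 is below potential 583; expectations adjust and SRAS shifts right until Y = 583.
Long run: on the new AD curve, 583 = 2765 − 11P gives P = 198.36.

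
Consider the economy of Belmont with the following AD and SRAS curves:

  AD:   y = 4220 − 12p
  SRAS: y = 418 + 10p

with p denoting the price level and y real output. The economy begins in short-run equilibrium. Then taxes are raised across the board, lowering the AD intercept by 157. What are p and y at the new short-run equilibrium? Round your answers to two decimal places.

p = 165.68, y = 2074.82

This is a negative demand shock: AD shifts left.
New AD: y = 4063 − 12p.
Set AD = SRAS: 4063 − 12p = 418 + 10p, so 3645 = 22p and p = 165.68.
Substituting into AD, y = 2074.82.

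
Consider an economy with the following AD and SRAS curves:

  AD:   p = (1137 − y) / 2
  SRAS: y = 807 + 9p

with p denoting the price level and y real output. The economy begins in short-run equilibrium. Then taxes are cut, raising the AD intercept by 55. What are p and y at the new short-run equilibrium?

This is a positive demand shock: AD shifts right.
New AD: y = 1192 − 2p.
Set AD = SRAS: 1192 − 2p = 807 + 9p, so 385 = 11p and p = 35.
y = 1192 − 2·35 = 1122.

p = 35, y = 1122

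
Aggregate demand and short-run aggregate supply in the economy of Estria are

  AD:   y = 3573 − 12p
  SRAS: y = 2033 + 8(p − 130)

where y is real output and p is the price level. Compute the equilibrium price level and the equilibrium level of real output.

Write SRAS as y = 2033 + 8p − 1040 = 993 + 8p.
Set AD = SRAS: 3573 − 12p = 993 + 8p, so 2580 = 20p and p = 129.
Then y = 3573 − 12·129 = 2025.

p = 129, y = 2025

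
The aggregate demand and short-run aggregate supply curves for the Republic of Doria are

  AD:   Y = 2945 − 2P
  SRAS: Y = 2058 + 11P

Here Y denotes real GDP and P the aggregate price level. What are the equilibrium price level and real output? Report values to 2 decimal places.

P = 68.23, Y = 2808.54

Set AD = SRAS: 2945 − 2P = 2058 + 11P, so 887 = 13P and P = 68.23.
Substituting into AD, Y = 2945 − 2P = 2808.54.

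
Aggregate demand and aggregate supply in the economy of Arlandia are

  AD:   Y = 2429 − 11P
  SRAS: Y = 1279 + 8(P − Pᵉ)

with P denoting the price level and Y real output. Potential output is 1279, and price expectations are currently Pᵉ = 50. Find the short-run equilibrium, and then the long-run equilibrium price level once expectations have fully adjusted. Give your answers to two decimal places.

Short run: P = 81.58, Y = 1531.63. Long run: P = 104.55.

Short run: with Pᵉ = 50, SRAS is Y = 879 + 8P. Setting AD = SRAS gives 1550 = 19P, so P = 81.58 and Y = 2429 − 11P = 1531.63.
Output 1531.63 is above potential 1279, so over time expected prices rise and SRAS shifts left until Y returns to 1279.
Long run: Y = 1279 on the AD curve gives 1279 = 2429 − 11P, so P = 104.55.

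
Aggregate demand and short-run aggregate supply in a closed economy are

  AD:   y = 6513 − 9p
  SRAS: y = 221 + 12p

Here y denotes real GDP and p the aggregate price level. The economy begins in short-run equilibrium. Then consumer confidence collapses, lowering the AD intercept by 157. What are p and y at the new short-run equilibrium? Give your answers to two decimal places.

p = 292.14, y = 3726.71

This is a negative demand shock: AD shifts left.
New AD: y = 6356 − 9p.
Set AD = SRAS: 6356 − 9p = 221 + 12p, so 6135 = 21p and p = 292.14.
Substituting into AD, y = 3726.71.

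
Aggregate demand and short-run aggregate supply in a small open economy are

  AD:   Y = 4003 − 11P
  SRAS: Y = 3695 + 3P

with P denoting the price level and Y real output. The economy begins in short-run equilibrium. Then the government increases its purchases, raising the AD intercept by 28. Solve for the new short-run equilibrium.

P = 24, Y = 3767

This is a positive demand shock: AD shifts right.
New AD: Y = 4031 − 11P.
Set AD = SRAS: 4031 − 11P = 3695 + 3P, so 336 = 14P and P = 24.
Y = 4031 − 11·24 = 3767.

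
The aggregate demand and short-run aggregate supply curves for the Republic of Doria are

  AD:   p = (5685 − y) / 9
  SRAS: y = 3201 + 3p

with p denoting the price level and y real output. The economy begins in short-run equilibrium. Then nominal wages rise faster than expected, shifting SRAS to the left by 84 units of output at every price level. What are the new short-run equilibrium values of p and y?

p = 214, y = 3759

This is a negative supply shock: SRAS shifts left.
New SRAS: y = 3117 + 3p.
Set AD = SRAS: 5685 − 9p = 3117 + 3p, so 2568 = 12p and p = 214.
y = 5685 − 9·214 = 3759.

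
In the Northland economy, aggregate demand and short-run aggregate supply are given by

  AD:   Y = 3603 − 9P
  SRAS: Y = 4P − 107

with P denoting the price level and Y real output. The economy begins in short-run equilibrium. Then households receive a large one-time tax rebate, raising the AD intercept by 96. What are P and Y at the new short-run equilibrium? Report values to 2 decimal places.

This is a positive demand shock: AD shifts right.
New AD: Y = 3699 − 9P.
Set AD = SRAS: 3699 − 9P = 4P − 107, so 3806 = 13P and P = 292.77.
Substituting into AD, Y = 1064.08.

P = 292.77, Y = 1064.08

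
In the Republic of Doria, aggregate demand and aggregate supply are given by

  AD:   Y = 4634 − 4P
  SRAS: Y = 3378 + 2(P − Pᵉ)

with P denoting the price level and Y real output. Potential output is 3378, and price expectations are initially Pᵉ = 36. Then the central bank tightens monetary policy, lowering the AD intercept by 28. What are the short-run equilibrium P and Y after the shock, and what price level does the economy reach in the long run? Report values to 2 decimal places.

Short run: P = 216.67, Y = 3739.33. Long run: P = 307.00.

AD shifts left: new AD is Y = 4606 − 4P. With Pᵉ = 36, SRAS is Y = 3306 + 2P.
Short run: 4606 − 4P = 3306 + 2P gives 1300 = 6P, so P = 216.67 and Y = 4606 − 4P = 3739.33.
Y = 3739.33 is above potential 3378; expectations adjust and SRAS shifts left until Y = 3378.
Long run: on the new AD curve, 3378 = 4606 − 4P gives P = 307.00.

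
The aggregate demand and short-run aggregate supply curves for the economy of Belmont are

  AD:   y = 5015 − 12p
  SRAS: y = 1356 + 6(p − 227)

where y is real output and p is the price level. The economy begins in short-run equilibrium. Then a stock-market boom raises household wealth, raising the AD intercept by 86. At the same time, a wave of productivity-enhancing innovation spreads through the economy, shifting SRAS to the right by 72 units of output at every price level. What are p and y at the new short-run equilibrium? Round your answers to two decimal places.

p = 279.72, y = 1744.33

After both shocks: AD is y = 5101 − 12p and SRAS is y = 66 + 6p.
Setting them equal: 5035 = 18p, so p = 279.72.
Substituting into AD, y = 1744.33.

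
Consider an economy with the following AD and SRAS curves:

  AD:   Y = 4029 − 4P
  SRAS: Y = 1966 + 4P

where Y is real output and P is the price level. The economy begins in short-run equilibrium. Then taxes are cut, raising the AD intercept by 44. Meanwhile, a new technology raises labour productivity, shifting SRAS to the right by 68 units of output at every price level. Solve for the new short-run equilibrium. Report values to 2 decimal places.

P = 254.88, Y = 3053.50

After both shocks: AD is Y = 4073 − 4P and SRAS is Y = 2034 + 4P.
Setting them equal: 2039 = 8P, so P = 254.88.
Substituting into AD, Y = 3053.50.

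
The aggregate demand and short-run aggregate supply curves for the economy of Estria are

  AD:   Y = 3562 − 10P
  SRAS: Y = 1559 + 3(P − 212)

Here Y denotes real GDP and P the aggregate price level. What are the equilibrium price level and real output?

Write SRAS as Y = 1559 + 3P − 636 = 923 + 3P.
Set AD = SRAS: 3562 − 10P = 923 + 3P, so 2639 = 13P and P = 203.
Then Y = 3562 − 10·203 = 1532.

P = 203, Y = 1532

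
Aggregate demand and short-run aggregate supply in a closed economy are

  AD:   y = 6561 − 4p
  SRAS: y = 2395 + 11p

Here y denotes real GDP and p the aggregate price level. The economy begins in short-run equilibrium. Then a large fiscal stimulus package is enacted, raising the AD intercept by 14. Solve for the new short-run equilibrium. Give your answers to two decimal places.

p = 278.67, y = 5460.33

This is a positive demand shock: AD shifts right.
New AD: y = 6575 − 4p.
Set AD = SRAS: 6575 − 4p = 2395 + 11p, so 4180 = 15p and p = 278.67.
Substituting into AD, y = 5460.33.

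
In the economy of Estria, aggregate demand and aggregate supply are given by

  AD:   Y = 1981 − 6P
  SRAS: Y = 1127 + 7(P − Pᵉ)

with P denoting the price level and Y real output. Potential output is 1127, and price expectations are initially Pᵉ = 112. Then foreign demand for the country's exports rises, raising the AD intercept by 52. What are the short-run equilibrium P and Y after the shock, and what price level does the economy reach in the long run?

AD shifts right: new AD is Y = 2033 − 6P. With Pᵉ = 112, SRAS is Y = 343 + 7P.
Short run: 2033 − 6P = 343 + 7P gives 1690 = 13P, so P = 130 and Y = 2033 − 6·130 = 1253.
Y = 1253 is above potential 1127; expectations adjust and SRAS shifts left until Y = 1127.
Long run: on the new AD curve, 1127 = 2033 − 6P gives P = 151.

Short run: P = 130, Y = 1253. Long run: P = 151.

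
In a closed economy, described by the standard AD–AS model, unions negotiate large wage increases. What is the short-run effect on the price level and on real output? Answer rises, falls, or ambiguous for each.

Price level: rises; output: falls

This is an adverse supply shock: SRAS shifts left.
Moving along the downward-sloping AD curve, P rises and Y falls.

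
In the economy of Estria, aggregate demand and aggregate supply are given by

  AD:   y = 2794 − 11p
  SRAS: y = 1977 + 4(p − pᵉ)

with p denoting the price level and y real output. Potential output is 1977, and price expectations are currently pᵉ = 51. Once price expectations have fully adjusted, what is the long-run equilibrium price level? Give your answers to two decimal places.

Short run: with pᵉ = 51, SRAS is y = 1773 + 4p. Setting AD = SRAS gives 1021 = 15p, so p = 68.07 and y = 2794 − 11p = 2045.27.
Output 2045.27 is above potential 1977, so over time expected prices rise and SRAS shifts left until y returns to 1977.
Long run: y = 1977 on the AD curve gives 1977 = 2794 − 11p, so p = 74.27.

Long-run p = 74.27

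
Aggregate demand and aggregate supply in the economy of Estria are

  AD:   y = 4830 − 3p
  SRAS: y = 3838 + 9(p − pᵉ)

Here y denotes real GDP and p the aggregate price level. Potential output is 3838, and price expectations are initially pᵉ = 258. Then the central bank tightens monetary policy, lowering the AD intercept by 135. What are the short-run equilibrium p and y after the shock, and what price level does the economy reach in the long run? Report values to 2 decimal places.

AD shifts left: new AD is y = 4695 − 3p. With pᵉ = 258, SRAS is y = 1516 + 9p.
Short run: 4695 − 3p = 1516 + 9p gives 3179 = 12p, so p = 264.92 and y = 4695 − 3p = 3900.25.
y = 3900.25 is above potential 3838; expectations adjust and SRAS shifts left until y = 3838.
Long run: on the new AD curve, 3838 = 4695 − 3p gives p = 285.67.

Short run: p = 264.92, y = 3900.25. Long run: p = 285.67.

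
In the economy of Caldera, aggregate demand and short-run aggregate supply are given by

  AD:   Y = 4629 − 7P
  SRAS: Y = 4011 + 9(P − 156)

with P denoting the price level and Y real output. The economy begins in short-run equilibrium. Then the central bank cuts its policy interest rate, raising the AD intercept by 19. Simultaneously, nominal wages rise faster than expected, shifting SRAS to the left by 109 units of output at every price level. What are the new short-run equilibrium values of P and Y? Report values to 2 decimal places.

After both shocks: AD is Y = 4648 − 7P and SRAS is Y = 2498 + 9P.
Setting them equal: 2150 = 16P, so P = 134.38.
Substituting into AD, Y = 3707.38.

P = 134.38, Y = 3707.38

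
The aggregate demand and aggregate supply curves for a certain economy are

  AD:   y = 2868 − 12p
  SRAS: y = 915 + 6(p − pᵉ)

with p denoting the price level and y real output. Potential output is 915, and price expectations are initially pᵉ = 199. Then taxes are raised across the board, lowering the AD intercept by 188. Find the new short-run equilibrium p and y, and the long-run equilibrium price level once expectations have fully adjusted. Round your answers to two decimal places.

Short run: p = 164.39, y = 707.33. Long run: p = 147.08.

AD shifts left: new AD is y = 2680 − 12p. With pᵉ = 199, SRAS is y = 6p − 279.
Short run: 2680 − 12p = 6p − 279 gives 2959 = 18p, so p = 164.39 and y = 2680 − 12p = 707.33.
y = 707.33 is below potential 915; expectations adjust and SRAS shifts right until y = 915.
Long run: on the new AD curve, 915 = 2680 − 12p gives p = 147.08.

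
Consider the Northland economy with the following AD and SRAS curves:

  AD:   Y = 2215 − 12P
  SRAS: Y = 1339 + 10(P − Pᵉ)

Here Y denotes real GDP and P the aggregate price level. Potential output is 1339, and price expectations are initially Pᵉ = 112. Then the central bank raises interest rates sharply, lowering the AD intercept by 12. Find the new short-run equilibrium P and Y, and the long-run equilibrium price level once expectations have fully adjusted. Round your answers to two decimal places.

Short run: P = 90.18, Y = 1120.82. Long run: P = 72.00.

AD shifts left: new AD is Y = 2203 − 12P. With Pᵉ = 112, SRAS is Y = 219 + 10P.
Short run: 2203 − 12P = 219 + 10P gives 1984 = 22P, so P = 90.18 and Y = 2203 − 12P = 1120.82.
Y = 1120.82 is below potential 1339; expectations adjust and SRAS shifts right until Y = 1339.
Long run: on the new AD curve, 1339 = 2203 − 12P gives P = 72.00.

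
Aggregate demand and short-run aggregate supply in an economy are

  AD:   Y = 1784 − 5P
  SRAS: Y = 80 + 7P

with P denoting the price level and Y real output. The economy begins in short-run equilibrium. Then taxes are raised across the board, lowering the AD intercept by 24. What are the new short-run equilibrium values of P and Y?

This is a negative demand shock: AD shifts left.
New AD: Y = 1760 − 5P.
Set AD = SRAS: 1760 − 5P = 80 + 7P, so 1680 = 12P and P = 140.
Y = 1760 − 5·140 = 1060.

P = 140, Y = 1060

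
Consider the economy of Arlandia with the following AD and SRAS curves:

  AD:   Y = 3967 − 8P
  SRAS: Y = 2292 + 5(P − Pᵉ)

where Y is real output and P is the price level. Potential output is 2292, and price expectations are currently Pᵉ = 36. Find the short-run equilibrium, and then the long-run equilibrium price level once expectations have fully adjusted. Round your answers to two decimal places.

Short run: with Pᵉ = 36, SRAS is Y = 2112 + 5P. Setting AD = SRAS gives 1855 = 13P, so P = 142.69 and Y = 3967 − 8P = 2825.46.
Output 2825.46 is above potential 2292, so over time expected prices rise and SRAS shifts left until Y returns to 2292.
Long run: Y = 2292 on the AD curve gives 2292 = 3967 − 8P, so P = 209.38.

Short run: P = 142.69, Y = 2825.46. Long run: P = 209.38.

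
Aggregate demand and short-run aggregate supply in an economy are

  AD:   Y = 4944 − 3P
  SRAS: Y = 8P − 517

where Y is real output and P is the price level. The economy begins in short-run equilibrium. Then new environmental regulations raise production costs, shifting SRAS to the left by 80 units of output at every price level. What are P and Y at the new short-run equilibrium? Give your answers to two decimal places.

This is a negative supply shock: SRAS shifts left.
New SRAS: Y = 8P − 597.
Set AD = SRAS: 4944 − 3P = 8P − 597, so 5541 = 11P and P = 503.73.
Substituting into AD, Y = 3432.82.

P = 503.73, Y = 3432.82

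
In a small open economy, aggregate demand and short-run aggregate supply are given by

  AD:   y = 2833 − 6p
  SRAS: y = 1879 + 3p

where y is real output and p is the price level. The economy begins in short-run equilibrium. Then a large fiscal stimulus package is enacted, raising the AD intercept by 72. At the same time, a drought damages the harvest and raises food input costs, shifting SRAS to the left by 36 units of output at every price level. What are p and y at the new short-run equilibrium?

p = 118, y = 2197

After both shocks: AD is y = 2905 − 6p and SRAS is y = 1843 + 3p.
Setting them equal: 1062 = 9p, so p = 118.
y = 2905 − 6·118 = 2197.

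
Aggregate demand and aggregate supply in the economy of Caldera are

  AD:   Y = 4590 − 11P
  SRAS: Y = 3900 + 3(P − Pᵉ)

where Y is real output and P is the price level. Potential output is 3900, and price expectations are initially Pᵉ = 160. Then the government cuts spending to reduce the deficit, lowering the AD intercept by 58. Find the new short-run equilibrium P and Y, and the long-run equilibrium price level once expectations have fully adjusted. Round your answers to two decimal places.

Short run: P = 79.43, Y = 3658.29. Long run: P = 57.45.

AD shifts left: new AD is Y = 4532 − 11P. With Pᵉ = 160, SRAS is Y = 3420 + 3P.
Short run: 4532 − 11P = 3420 + 3P gives 1112 = 14P, so P = 79.43 and Y = 4532 − 11P = 3658.29.
Y = 3658.29 is below potential 3900; expectations adjust and SRAS shifts right until Y = 3900.
Long run: on the new AD curve, 3900 = 4532 − 11P gives P = 57.45.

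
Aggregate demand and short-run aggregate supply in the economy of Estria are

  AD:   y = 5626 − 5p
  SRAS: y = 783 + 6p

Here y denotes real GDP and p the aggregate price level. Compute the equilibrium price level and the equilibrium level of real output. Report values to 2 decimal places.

p = 440.27, y = 3424.64

Set AD = SRAS: 5626 − 5p = 783 + 6p, so 4843 = 11p and p = 440.27.
Substituting into AD, y = 5626 − 5p = 3424.64.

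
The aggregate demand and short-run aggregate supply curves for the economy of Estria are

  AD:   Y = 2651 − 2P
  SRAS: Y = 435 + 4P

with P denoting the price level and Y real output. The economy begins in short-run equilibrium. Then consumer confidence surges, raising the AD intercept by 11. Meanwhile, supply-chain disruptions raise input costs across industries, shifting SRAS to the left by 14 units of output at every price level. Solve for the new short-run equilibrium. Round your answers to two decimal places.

After both shocks: AD is Y = 2662 − 2P and SRAS is Y = 421 + 4P.
Setting them equal: 2241 = 6P, so P = 373.50.
Substituting into AD, Y = 1915.00.

P = 373.50, Y = 1915.00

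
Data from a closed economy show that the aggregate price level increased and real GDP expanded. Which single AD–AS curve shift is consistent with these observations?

P rose and Y rose. An AD shift moves P and Y in the same direction; an SRAS shift moves them in opposite directions.
Here P and Y moved in the same direction, so the AD curve shifted.
Since Y rose, AD shifted right.

AD shifted right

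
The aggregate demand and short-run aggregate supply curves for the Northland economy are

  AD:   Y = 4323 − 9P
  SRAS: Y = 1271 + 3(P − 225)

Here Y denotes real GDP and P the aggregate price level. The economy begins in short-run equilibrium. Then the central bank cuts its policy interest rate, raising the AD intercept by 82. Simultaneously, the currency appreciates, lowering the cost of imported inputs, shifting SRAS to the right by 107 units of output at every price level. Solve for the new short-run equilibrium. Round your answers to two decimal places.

P = 308.50, Y = 1628.50

After both shocks: AD is Y = 4405 − 9P and SRAS is Y = 703 + 3P.
Setting them equal: 3702 = 12P, so P = 308.50.
Substituting into AD, Y = 1628.50.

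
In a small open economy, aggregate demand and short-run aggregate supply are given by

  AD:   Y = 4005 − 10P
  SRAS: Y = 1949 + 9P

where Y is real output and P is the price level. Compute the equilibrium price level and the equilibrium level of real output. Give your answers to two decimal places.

P = 108.21, Y = 2922.89

Set AD = SRAS: 4005 − 10P = 1949 + 9P, so 2056 = 19P and P = 108.21.
Substituting into AD, Y = 4005 − 10P = 2922.89.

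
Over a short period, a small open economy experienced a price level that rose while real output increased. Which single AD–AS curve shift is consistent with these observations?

P rose and Y rose. An AD shift moves P and Y in the same direction; an SRAS shift moves them in opposite directions.
Here P and Y moved in the same direction, so the AD curve shifted.
Since Y rose, AD shifted right.

AD shifted right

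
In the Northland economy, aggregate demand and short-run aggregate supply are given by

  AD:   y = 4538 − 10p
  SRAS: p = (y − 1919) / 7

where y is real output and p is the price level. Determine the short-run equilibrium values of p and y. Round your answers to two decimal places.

Rearrange SRAS to y = 1919 + 7p.
Set AD = SRAS: 4538 − 10p = 1919 + 7p, so 2619 = 17p and p = 154.06.
Substituting into AD, y = 4538 − 10p = 2997.41.

p = 154.06, y = 2997.41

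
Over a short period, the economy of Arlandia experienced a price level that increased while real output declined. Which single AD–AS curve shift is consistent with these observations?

SRAS shifted left

P rose and Y fell. An AD shift moves P and Y in the same direction; an SRAS shift moves them in opposite directions.
Here P and Y moved in opposite directions, so the SRAS curve shifted.
Since Y fell, SRAS shifted left.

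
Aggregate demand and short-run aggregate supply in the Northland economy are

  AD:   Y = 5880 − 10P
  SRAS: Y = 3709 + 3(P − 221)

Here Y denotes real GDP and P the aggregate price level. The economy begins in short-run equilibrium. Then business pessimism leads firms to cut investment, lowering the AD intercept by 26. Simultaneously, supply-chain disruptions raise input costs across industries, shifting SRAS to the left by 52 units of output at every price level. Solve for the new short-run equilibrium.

After both shocks: AD is Y = 5854 − 10P and SRAS is Y = 2994 + 3P.
Setting them equal: 2860 = 13P, so P = 220.
Y = 5854 − 10·220 = 3654.

P = 220, Y = 3654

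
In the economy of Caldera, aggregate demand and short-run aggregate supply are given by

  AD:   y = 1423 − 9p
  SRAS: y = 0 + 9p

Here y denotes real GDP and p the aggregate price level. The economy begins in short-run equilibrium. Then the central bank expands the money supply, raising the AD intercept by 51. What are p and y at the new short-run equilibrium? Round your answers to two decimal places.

This is a positive demand shock: AD shifts right.
New AD: y = 1474 − 9p.
Set AD = SRAS: 1474 − 9p = 9p, so 1474 = 18p and p = 81.89.
Substituting into AD, y = 737.00.

p = 81.89, y = 737.00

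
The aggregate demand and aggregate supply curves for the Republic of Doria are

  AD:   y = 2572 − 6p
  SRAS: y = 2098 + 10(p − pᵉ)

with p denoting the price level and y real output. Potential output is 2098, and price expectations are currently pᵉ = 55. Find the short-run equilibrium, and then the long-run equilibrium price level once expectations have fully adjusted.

Short run: p = 64, y = 2188. Long run: p = 79.

Short run: with pᵉ = 55, SRAS is y = 1548 + 10p. Setting AD = SRAS gives 1024 = 16p, so p = 64 and y = 2572 − 6·64 = 2188.
Output 2188 is above potential 2098, so over time expected prices rise and SRAS shifts left until y returns to 2098.
Long run: y = 2098 on the AD curve gives 2098 = 2572 − 6p, so p = 79.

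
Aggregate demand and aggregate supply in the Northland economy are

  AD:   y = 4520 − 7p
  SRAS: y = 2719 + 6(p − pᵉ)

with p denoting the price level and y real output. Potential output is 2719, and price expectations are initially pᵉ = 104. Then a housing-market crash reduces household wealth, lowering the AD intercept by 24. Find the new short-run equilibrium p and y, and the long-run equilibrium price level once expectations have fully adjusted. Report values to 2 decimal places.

Short run: p = 184.69, y = 3203.15. Long run: p = 253.86.

AD shifts left: new AD is y = 4496 − 7p. With pᵉ = 104, SRAS is y = 2095 + 6p.
Short run: 4496 − 7p = 2095 + 6p gives 2401 = 13p, so p = 184.69 and y = 4496 − 7p = 3203.15.
y = 3203.15 is above potential 2719; expectations adjust and SRAS shifts left until y = 2719.
Long run: on the new AD curve, 2719 = 4496 − 7p gives p = 253.86.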